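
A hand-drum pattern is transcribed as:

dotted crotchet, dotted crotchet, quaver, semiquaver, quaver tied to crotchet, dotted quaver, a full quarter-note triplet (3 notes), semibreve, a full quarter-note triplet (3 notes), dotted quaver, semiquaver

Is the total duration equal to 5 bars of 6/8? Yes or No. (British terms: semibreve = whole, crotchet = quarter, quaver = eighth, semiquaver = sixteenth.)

One bar of 6/8 = 12 sixteenth notes, so 5 bars = 60.
Working in sixteenth notes: dotted crotchet = 6; dotted crotchet = 6; quaver = 2; semiquaver = 1; quaver tied to crotchet (quaver + crotchet) = 6; dotted quaver = 3; a full quarter-note triplet (3 notes) (three triplet quarters span one half) = 8; semibreve = 16; a full quarter-note triplet (3 notes) (three triplet quarters span one half) = 8; dotted quaver = 3; semiquaver = 1.
Altogether 6 + 6 + 2 + 1 + 6 + 3 + 8 + 16 + 8 + 3 + 1 = 60.
60 equals 60, so the answer is Yes.

Yes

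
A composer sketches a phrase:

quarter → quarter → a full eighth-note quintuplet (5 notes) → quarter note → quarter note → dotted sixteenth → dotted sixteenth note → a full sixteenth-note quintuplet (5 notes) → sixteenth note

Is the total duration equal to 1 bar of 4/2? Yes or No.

Yes

One bar of 4/2 = 64 thirty-second notes.
Each duration in thirty-second notes: quarter = 8; quarter = 8; a full eighth-note quintuplet (5 notes) (five quintuplet eighths span one half) = 16; quarter note = 8; quarter note = 8; dotted sixteenth = 3; dotted sixteenth note = 3; a full sixteenth-note quintuplet (5 notes) (five quintuplet sixteenths span one quarter) = 8; sixteenth note = 2.
Adding: 8 + 8 + 16 + 8 + 8 + 3 + 3 + 8 + 2 = 64.
64 equals 64, so the answer is Yes.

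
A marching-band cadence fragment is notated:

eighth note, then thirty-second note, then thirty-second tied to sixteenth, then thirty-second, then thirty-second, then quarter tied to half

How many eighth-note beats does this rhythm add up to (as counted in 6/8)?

8.5

One eighth-note beat = 4 thirty-second notes.
Each duration in thirty-second notes: eighth note = 4; thirty-second note = 1; thirty-second tied to sixteenth (thirty-second + sixteenth) = 3; thirty-second = 1; thirty-second = 1; quarter tied to half (quarter + half) = 24.
Altogether 4 + 1 + 3 + 1 + 1 + 24 = 34.
34 ÷ 4 = 8.5 beats.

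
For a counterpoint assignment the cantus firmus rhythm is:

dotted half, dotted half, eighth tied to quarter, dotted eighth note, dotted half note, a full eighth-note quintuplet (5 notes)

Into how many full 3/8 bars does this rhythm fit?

8

One bar of 3/8 = 6 sixteenth notes.
Convert each value to sixteenth notes: dotted half = 12; dotted half = 12; eighth tied to quarter (eighth + quarter) = 6; dotted eighth note = 3; dotted half note = 12; a full eighth-note quintuplet (5 notes) (five quintuplet eighths span one half) = 8.
Adding: 12 + 12 + 6 + 3 + 12 + 8 = 53.
53 ÷ 6 = 8 complete bars with 5 left over.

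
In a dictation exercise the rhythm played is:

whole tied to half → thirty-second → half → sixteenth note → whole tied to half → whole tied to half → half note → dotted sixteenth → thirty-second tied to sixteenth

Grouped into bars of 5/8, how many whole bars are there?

One bar of 5/8 = 20 thirty-second notes.
In thirty-second notes: whole tied to half (whole + half) = 48; thirty-second = 1; half = 16; sixteenth note = 2; whole tied to half (whole + half) = 48; whole tied to half (whole + half) = 48; half note = 16; dotted sixteenth = 3; thirty-second tied to sixteenth (thirty-second + sixteenth) = 3.
Altogether 48 + 1 + 16 + 2 + 48 + 48 + 16 + 3 + 3 = 185.
185 ÷ 20 = 9 complete bars with 5 left over.

9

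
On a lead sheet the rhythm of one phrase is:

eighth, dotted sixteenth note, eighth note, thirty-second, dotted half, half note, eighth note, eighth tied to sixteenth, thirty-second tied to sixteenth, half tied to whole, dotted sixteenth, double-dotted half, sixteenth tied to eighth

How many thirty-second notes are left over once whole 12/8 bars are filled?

6

One bar of 12/8 = 48 thirty-second notes.
Convert each value to thirty-second notes: eighth = 4; dotted sixteenth note = 3; eighth note = 4; thirty-second = 1; dotted half = 24; half note = 16; eighth note = 4; eighth tied to sixteenth (eighth + sixteenth) = 6; thirty-second tied to sixteenth (thirty-second + sixteenth) = 3; half tied to whole (half + whole) = 48; dotted sixteenth = 3; double-dotted half = 28; sixteenth tied to eighth (sixteenth + eighth) = 6.
Total: 4 + 3 + 4 + 1 + 24 + 16 + 4 + 6 + 3 + 48 + 3 + 28 + 6 = 150.
150 ÷ 48 = 3 complete bars with 6 thirty-second notes remaining.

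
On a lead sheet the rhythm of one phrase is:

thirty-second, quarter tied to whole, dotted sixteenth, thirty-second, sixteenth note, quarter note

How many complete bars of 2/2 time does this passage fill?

1

One bar of 2/2 = 32 thirty-second notes.
Working in thirty-second notes: thirty-second = 1; quarter tied to whole (quarter + whole) = 40; dotted sixteenth = 3; thirty-second = 1; sixteenth note = 2; quarter note = 8.
Altogether 1 + 40 + 3 + 1 + 2 + 8 = 55.
55 ÷ 32 = 1 complete bar with 23 left over.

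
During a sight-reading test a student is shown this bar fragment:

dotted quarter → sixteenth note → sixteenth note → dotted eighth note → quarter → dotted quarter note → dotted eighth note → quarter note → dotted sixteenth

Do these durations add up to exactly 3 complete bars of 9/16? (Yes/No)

No

One bar of 9/16 = 18 thirty-second notes, so 3 bars = 54.
In thirty-second notes: dotted quarter = 12; sixteenth note = 2; sixteenth note = 2; dotted eighth note = 6; quarter = 8; dotted quarter note = 12; dotted eighth note = 6; quarter note = 8; dotted sixteenth = 3.
Adding: 12 + 2 + 2 + 6 + 8 + 12 + 6 + 8 + 3 = 59.
59 exceeds 54, so the answer is No.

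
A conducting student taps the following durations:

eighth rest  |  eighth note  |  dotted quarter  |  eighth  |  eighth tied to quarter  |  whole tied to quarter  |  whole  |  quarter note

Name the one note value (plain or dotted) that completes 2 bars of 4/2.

2 bars of 4/2 = 32 eighth notes.
In eighth notes: eighth rest = 1; eighth note = 1; dotted quarter = 3; eighth = 1; eighth tied to quarter (eighth + quarter) = 3; whole tied to quarter (whole + quarter) = 10; whole = 8; quarter note = 2.
Adding: 1 + 1 + 3 + 1 + 3 + 10 + 8 + 2 = 29.
Remaining: 32 − 29 = 3 eighth notes, which is a dotted quarter note.

dotted quarter note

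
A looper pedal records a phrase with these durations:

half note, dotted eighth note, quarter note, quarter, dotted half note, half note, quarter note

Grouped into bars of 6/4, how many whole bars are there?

One bar of 6/4 = 24 sixteenth notes.
Each duration in sixteenth notes: half note = 8; dotted eighth note = 3; quarter note = 4; quarter = 4; dotted half note = 12; half note = 8; quarter note = 4.
Total: 8 + 3 + 4 + 4 + 12 + 8 + 4 = 43.
43 ÷ 24 = 1 complete bar with 19 left over.

1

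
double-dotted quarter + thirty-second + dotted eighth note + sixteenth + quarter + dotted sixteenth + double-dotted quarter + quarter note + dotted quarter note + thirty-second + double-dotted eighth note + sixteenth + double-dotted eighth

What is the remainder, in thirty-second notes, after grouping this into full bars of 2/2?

21

One bar of 2/2 = 32 thirty-second notes.
In thirty-second notes: double-dotted quarter = 14; thirty-second = 1; dotted eighth note = 6; sixteenth = 2; quarter = 8; dotted sixteenth = 3; double-dotted quarter = 14; quarter note = 8; dotted quarter note = 12; thirty-second = 1; double-dotted eighth note = 7; sixteenth = 2; double-dotted eighth = 7.
Sum: 14 + 1 + 6 + 2 + 8 + 3 + 14 + 8 + 12 + 1 + 7 + 2 + 7 = 85.
85 ÷ 32 = 2 complete bars with 21 thirty-second notes remaining.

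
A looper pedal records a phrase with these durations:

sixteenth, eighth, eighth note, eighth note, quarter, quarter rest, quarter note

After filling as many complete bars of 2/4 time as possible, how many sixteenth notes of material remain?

3

One bar of 2/4 = 8 sixteenth notes.
Working in sixteenth notes: sixteenth = 1; eighth = 2; eighth note = 2; eighth note = 2; quarter = 4; quarter rest = 4; quarter note = 4.
Adding: 1 + 2 + 2 + 2 + 4 + 4 + 4 = 19.
19 ÷ 8 = 2 complete bars with 3 sixteenth notes remaining.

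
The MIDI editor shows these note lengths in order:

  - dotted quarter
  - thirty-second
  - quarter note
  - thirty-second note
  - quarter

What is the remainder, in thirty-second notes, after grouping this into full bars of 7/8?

2

One bar of 7/8 = 28 thirty-second notes.
Convert each value to thirty-second notes: dotted quarter = 12; thirty-second = 1; quarter note = 8; thirty-second note = 1; quarter = 8.
Total: 12 + 1 + 8 + 1 + 8 = 30.
30 ÷ 28 = 1 complete bar with 2 thirty-second notes remaining.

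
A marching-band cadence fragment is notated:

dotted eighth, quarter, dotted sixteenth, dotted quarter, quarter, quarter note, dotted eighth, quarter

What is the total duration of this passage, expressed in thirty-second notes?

Convert each value to thirty-second notes: dotted eighth = 6; quarter = 8; dotted sixteenth = 3; dotted quarter = 12; quarter = 8; quarter note = 8; dotted eighth = 6; quarter = 8.
Total: 6 + 8 + 3 + 12 + 8 + 8 + 6 + 8 = 59 thirty-second notes.

59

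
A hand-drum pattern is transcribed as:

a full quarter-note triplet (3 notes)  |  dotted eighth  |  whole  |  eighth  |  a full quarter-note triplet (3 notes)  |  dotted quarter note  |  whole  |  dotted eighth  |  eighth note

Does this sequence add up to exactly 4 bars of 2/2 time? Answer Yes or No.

Yes

One bar of 2/2 = 16 sixteenth notes, so 4 bars = 64.
Working in sixteenth notes: a full quarter-note triplet (3 notes) (three triplet quarters span one half) = 8; dotted eighth = 3; whole = 16; eighth = 2; a full quarter-note triplet (3 notes) (three triplet quarters span one half) = 8; dotted quarter note = 6; whole = 16; dotted eighth = 3; eighth note = 2.
Total: 8 + 3 + 16 + 2 + 8 + 6 + 16 + 3 + 2 = 64.
64 equals 64, so the answer is Yes.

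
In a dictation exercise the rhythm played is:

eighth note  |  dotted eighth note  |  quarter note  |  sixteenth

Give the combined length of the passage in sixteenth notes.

Each duration in sixteenth notes: eighth note = 2; dotted eighth note = 3; quarter note = 4; sixteenth = 1.
Altogether 2 + 3 + 4 + 1 = 10 sixteenth notes.

10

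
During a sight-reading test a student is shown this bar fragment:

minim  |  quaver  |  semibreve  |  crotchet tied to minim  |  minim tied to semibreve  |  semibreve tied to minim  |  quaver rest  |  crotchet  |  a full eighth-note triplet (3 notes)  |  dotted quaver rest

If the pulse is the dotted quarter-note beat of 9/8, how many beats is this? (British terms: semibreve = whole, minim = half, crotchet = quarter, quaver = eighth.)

One dotted quarter-note beat = 6 sixteenth notes.
In sixteenth notes: minim = 8; quaver = 2; semibreve = 16; crotchet tied to minim (crotchet + minim) = 12; minim tied to semibreve (minim + semibreve) = 24; semibreve tied to minim (semibreve + minim) = 24; quaver rest = 2; crotchet = 4; a full eighth-note triplet (3 notes) (three triplet eighths span one quarter) = 4; dotted quaver rest = 3.
Sum: 8 + 2 + 16 + 12 + 24 + 24 + 2 + 4 + 4 + 3 = 99.
99 ÷ 6 = 16.5 beats.

16.5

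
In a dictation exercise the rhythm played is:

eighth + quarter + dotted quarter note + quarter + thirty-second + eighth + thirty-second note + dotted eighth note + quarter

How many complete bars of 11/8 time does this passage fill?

One bar of 11/8 = 44 thirty-second notes.
Express everything in thirty-second notes: eighth = 4; quarter = 8; dotted quarter note = 12; quarter = 8; thirty-second = 1; eighth = 4; thirty-second note = 1; dotted eighth note = 6; quarter = 8.
Total: 4 + 8 + 12 + 8 + 1 + 4 + 1 + 6 + 8 = 52.
52 ÷ 44 = 1 complete bar with 8 left over.

1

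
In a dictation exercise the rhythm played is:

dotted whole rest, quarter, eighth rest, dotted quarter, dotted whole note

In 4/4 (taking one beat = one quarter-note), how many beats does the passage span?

One quarter-note beat = 2 eighth notes.
Convert each value to eighth notes: dotted whole rest = 12; quarter = 2; eighth rest = 1; dotted quarter = 3; dotted whole note = 12.
Altogether 12 + 2 + 1 + 3 + 12 = 30.
30 ÷ 2 = 15 beats.

15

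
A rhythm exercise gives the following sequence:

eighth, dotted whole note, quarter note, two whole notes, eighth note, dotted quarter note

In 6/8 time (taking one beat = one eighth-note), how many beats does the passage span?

One eighth-note beat = 2 sixteenth notes.
Express everything in sixteenth notes: eighth = 2; dotted whole note = 24; quarter note = 4; whole note = 16; whole note = 16; eighth note = 2; dotted quarter note = 6.
Altogether 2 + 24 + 4 + 16 + 16 + 2 + 6 = 70.
70 ÷ 2 = 35 beats.

35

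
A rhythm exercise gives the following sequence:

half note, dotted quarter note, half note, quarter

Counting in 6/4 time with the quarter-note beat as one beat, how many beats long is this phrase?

One quarter-note beat = 2 eighth notes.
In eighth notes: half note = 4; dotted quarter note = 3; half note = 4; quarter = 2.
Total: 4 + 3 + 4 + 2 = 13.
13 ÷ 2 = 6.5 beats.

6.5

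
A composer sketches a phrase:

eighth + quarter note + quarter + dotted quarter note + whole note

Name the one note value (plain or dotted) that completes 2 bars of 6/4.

2 bars of 6/4 = 24 eighth notes.
In eighth notes: eighth = 1; quarter note = 2; quarter = 2; dotted quarter note = 3; whole note = 8.
Sum: 1 + 2 + 2 + 3 + 8 = 16.
Remaining: 24 − 16 = 8 eighth notes, which is a whole note.

whole note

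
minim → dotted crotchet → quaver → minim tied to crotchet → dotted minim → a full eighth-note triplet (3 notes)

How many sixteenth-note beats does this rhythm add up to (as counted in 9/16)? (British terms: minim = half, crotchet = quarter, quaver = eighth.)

44

One sixteenth-note beat = 2 thirty-second notes.
Express everything in thirty-second notes: minim = 16; dotted crotchet = 12; quaver = 4; minim tied to crotchet (minim + crotchet) = 24; dotted minim = 24; a full eighth-note triplet (3 notes) (three triplet eighths span one quarter) = 8.
Sum: 16 + 12 + 4 + 24 + 24 + 8 = 88.
88 ÷ 2 = 44 beats.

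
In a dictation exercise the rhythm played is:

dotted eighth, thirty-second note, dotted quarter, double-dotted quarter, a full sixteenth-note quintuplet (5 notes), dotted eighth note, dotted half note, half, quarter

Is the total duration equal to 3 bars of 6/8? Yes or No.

No

One bar of 6/8 = 24 thirty-second notes, so 3 bars = 72.
In thirty-second notes: dotted eighth = 6; thirty-second note = 1; dotted quarter = 12; double-dotted quarter = 14; a full sixteenth-note quintuplet (5 notes) (five quintuplet sixteenths span one quarter) = 8; dotted eighth note = 6; dotted half note = 24; half = 16; quarter = 8.
Sum: 6 + 1 + 12 + 14 + 8 + 6 + 24 + 16 + 8 = 95.
95 exceeds 72, so the answer is No.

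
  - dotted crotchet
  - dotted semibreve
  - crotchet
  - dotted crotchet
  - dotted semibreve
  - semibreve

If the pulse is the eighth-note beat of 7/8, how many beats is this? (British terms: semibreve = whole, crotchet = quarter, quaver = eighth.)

40

One eighth-note beat = 2 sixteenth notes.
In sixteenth notes: dotted crotchet = 6; dotted semibreve = 24; crotchet = 4; dotted crotchet = 6; dotted semibreve = 24; semibreve = 16.
Total: 6 + 24 + 4 + 6 + 24 + 16 = 80.
80 ÷ 2 = 40 beats.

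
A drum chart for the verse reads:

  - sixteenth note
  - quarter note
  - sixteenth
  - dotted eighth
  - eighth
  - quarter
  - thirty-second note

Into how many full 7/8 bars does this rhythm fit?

One bar of 7/8 = 28 thirty-second notes.
Each duration in thirty-second notes: sixteenth note = 2; quarter note = 8; sixteenth = 2; dotted eighth = 6; eighth = 4; quarter = 8; thirty-second note = 1.
Adding: 2 + 8 + 2 + 6 + 4 + 8 + 1 = 31.
31 ÷ 28 = 1 complete bar with 3 left over.

1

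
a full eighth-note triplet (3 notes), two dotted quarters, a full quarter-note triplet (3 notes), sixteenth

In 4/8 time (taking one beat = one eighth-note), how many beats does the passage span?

12.5

One eighth-note beat = 2 sixteenth notes.
In sixteenth notes: a full eighth-note triplet (3 notes) (three triplet eighths span one quarter) = 4; dotted quarter = 6; dotted quarter = 6; a full quarter-note triplet (3 notes) (three triplet quarters span one half) = 8; sixteenth = 1.
Altogether 4 + 6 + 6 + 8 + 1 = 25.
25 ÷ 2 = 12.5 beats.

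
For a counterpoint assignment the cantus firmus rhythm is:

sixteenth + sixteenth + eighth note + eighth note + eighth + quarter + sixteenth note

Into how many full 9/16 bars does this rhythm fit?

One bar of 9/16 = 9 sixteenth notes.
Express everything in sixteenth notes: sixteenth = 1; sixteenth = 1; eighth note = 2; eighth note = 2; eighth = 2; quarter = 4; sixteenth note = 1.
Adding: 1 + 1 + 2 + 2 + 2 + 4 + 1 = 13.
13 ÷ 9 = 1 complete bar with 4 left over.

1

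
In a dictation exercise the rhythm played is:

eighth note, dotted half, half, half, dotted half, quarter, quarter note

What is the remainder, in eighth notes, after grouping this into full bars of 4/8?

1

One bar of 4/8 = 4 eighth notes.
Each duration in eighth notes: eighth note = 1; dotted half = 6; half = 4; half = 4; dotted half = 6; quarter = 2; quarter note = 2.
Total: 1 + 6 + 4 + 4 + 6 + 2 + 2 = 25.
25 ÷ 4 = 6 complete bars with 1 eighth note remaining.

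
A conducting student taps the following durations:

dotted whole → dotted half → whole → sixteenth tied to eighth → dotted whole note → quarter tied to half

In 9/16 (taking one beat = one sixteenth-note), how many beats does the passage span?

91

One sixteenth-note beat = 2 thirty-second notes.
Convert each value to thirty-second notes: dotted whole = 48; dotted half = 24; whole = 32; sixteenth tied to eighth (sixteenth + eighth) = 6; dotted whole note = 48; quarter tied to half (quarter + half) = 24.
Adding: 48 + 24 + 32 + 6 + 48 + 24 = 182.
182 ÷ 2 = 91 beats.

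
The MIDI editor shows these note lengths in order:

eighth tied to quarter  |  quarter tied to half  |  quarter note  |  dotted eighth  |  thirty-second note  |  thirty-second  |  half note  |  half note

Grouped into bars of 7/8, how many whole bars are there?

3

One bar of 7/8 = 28 thirty-second notes.
Working in thirty-second notes: eighth tied to quarter (eighth + quarter) = 12; quarter tied to half (quarter + half) = 24; quarter note = 8; dotted eighth = 6; thirty-second note = 1; thirty-second = 1; half note = 16; half note = 16.
Adding: 12 + 24 + 8 + 6 + 1 + 1 + 16 + 16 = 84.
84 ÷ 28 = 3 complete bars with 0 left over.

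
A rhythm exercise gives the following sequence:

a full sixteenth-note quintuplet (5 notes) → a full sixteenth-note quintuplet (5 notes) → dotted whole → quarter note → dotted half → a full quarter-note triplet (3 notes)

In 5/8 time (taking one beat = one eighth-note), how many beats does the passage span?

One eighth-note beat = 2 sixteenth notes.
In sixteenth notes: a full sixteenth-note quintuplet (5 notes) (five quintuplet sixteenths span one quarter) = 4; a full sixteenth-note quintuplet (5 notes) (five quintuplet sixteenths span one quarter) = 4; dotted whole = 24; quarter note = 4; dotted half = 12; a full quarter-note triplet (3 notes) (three triplet quarters span one half) = 8.
Adding: 4 + 4 + 24 + 4 + 12 + 8 = 56.
56 ÷ 2 = 28 beats.

28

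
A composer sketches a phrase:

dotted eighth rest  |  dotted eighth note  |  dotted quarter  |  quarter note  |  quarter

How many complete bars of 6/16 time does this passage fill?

3

One bar of 6/16 = 6 sixteenth notes.
Working in sixteenth notes: dotted eighth rest = 3; dotted eighth note = 3; dotted quarter = 6; quarter note = 4; quarter = 4.
Sum: 3 + 3 + 6 + 4 + 4 = 20.
20 ÷ 6 = 3 complete bars with 2 left over.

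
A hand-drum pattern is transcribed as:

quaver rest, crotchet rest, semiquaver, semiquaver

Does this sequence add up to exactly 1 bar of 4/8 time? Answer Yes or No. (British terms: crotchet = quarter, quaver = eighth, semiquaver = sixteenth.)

One bar of 4/8 = 8 sixteenth notes.
Each duration in sixteenth notes: quaver rest = 2; crotchet rest = 4; semiquaver = 1; semiquaver = 1.
Adding: 2 + 4 + 1 + 1 = 8.
8 equals 8, so the answer is Yes.

Yes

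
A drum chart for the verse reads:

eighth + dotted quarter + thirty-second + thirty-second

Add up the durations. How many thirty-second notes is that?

Each duration in thirty-second notes: eighth = 4; dotted quarter = 12; thirty-second = 1; thirty-second = 1.
Sum: 4 + 12 + 1 + 1 = 18 thirty-second notes.

18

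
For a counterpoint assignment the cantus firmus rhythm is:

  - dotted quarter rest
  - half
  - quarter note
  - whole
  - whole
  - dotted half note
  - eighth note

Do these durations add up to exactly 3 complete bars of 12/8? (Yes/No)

No

One bar of 12/8 = 12 eighth notes, so 3 bars = 36.
Express everything in eighth notes: dotted quarter rest = 3; half = 4; quarter note = 2; whole = 8; whole = 8; dotted half note = 6; eighth note = 1.
Adding: 3 + 4 + 2 + 8 + 8 + 6 + 1 = 32.
32 falls short of 36, so the answer is No.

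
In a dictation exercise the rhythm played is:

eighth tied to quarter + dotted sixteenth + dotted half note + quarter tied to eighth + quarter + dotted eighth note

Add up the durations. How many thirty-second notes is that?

65

Express everything in thirty-second notes: eighth tied to quarter (eighth + quarter) = 12; dotted sixteenth = 3; dotted half note = 24; quarter tied to eighth (quarter + eighth) = 12; quarter = 8; dotted eighth note = 6.
Sum: 12 + 3 + 24 + 12 + 8 + 6 = 65 thirty-second notes.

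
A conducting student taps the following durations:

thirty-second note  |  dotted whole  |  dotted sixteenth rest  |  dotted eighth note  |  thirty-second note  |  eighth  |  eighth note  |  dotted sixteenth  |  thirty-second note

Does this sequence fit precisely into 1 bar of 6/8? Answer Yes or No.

One bar of 6/8 = 24 thirty-second notes.
Each duration in thirty-second notes: thirty-second note = 1; dotted whole = 48; dotted sixteenth rest = 3; dotted eighth note = 6; thirty-second note = 1; eighth = 4; eighth note = 4; dotted sixteenth = 3; thirty-second note = 1.
Altogether 1 + 48 + 3 + 6 + 1 + 4 + 4 + 3 + 1 = 71.
71 exceeds 24, so the answer is No.

No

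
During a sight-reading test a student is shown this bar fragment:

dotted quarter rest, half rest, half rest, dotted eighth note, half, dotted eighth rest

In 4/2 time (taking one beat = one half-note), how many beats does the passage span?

4.5

One half-note beat = 8 sixteenth notes.
Express everything in sixteenth notes: dotted quarter rest = 6; half rest = 8; half rest = 8; dotted eighth note = 3; half = 8; dotted eighth rest = 3.
Adding: 6 + 8 + 8 + 3 + 8 + 3 = 36.
36 ÷ 8 = 4.5 beats.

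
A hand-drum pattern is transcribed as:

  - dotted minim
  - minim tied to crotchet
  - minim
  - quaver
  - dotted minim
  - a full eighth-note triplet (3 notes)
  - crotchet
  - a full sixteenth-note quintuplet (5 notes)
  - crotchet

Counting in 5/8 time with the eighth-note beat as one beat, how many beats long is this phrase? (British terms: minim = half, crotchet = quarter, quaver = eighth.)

One eighth-note beat = 2 sixteenth notes.
Working in sixteenth notes: dotted minim = 12; minim tied to crotchet (minim + crotchet) = 12; minim = 8; quaver = 2; dotted minim = 12; a full eighth-note triplet (3 notes) (three triplet eighths span one quarter) = 4; crotchet = 4; a full sixteenth-note quintuplet (5 notes) (five quintuplet sixteenths span one quarter) = 4; crotchet = 4.
Adding: 12 + 12 + 8 + 2 + 12 + 4 + 4 + 4 + 4 = 62.
62 ÷ 2 = 31 beats.

31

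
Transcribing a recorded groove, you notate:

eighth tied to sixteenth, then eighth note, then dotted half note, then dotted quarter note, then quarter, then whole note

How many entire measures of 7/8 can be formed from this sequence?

One bar of 7/8 = 14 sixteenth notes.
Convert each value to sixteenth notes: eighth tied to sixteenth (eighth + sixteenth) = 3; eighth note = 2; dotted half note = 12; dotted quarter note = 6; quarter = 4; whole note = 16.
Adding: 3 + 2 + 12 + 6 + 4 + 16 = 43.
43 ÷ 14 = 3 complete bars with 1 left over.

3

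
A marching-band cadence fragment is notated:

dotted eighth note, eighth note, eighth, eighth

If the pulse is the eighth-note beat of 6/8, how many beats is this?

One eighth-note beat = 2 sixteenth notes.
Each duration in sixteenth notes: dotted eighth note = 3; eighth note = 2; eighth = 2; eighth = 2.
Total: 3 + 2 + 2 + 2 = 9.
9 ÷ 2 = 4.5 beats.

4.5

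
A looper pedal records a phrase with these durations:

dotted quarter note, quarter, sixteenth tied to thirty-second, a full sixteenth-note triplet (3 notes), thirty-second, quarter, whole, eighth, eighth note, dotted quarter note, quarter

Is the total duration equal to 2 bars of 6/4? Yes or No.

Yes

One bar of 6/4 = 48 thirty-second notes, so 2 bars = 96.
Each duration in thirty-second notes: dotted quarter note = 12; quarter = 8; sixteenth tied to thirty-second (sixteenth + thirty-second) = 3; a full sixteenth-note triplet (3 notes) (three triplet sixteenths span one eighth) = 4; thirty-second = 1; quarter = 8; whole = 32; eighth = 4; eighth note = 4; dotted quarter note = 12; quarter = 8.
Total: 12 + 8 + 3 + 4 + 1 + 8 + 32 + 4 + 4 + 12 + 8 = 96.
96 equals 96, so the answer is Yes.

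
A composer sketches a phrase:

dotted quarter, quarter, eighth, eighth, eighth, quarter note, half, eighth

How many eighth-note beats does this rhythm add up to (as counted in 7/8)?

15

One eighth-note beat = 2 sixteenth notes.
Convert each value to sixteenth notes: dotted quarter = 6; quarter = 4; eighth = 2; eighth = 2; eighth = 2; quarter note = 4; half = 8; eighth = 2.
Sum: 6 + 4 + 2 + 2 + 2 + 4 + 8 + 2 = 30.
30 ÷ 2 = 15 beats.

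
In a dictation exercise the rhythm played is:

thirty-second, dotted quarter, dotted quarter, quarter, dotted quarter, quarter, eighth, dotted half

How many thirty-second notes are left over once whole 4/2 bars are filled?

17

One bar of 4/2 = 64 thirty-second notes.
Each duration in thirty-second notes: thirty-second = 1; dotted quarter = 12; dotted quarter = 12; quarter = 8; dotted quarter = 12; quarter = 8; eighth = 4; dotted half = 24.
Sum: 1 + 12 + 12 + 8 + 12 + 8 + 4 + 24 = 81.
81 ÷ 64 = 1 complete bar with 17 thirty-second notes remaining.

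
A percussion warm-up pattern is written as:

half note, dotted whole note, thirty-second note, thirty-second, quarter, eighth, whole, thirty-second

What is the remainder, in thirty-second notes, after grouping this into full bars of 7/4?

One bar of 7/4 = 56 thirty-second notes.
In thirty-second notes: half note = 16; dotted whole note = 48; thirty-second note = 1; thirty-second = 1; quarter = 8; eighth = 4; whole = 32; thirty-second = 1.
Total: 16 + 48 + 1 + 1 + 8 + 4 + 32 + 1 = 111.
111 ÷ 56 = 1 complete bar with 55 thirty-second notes remaining.

55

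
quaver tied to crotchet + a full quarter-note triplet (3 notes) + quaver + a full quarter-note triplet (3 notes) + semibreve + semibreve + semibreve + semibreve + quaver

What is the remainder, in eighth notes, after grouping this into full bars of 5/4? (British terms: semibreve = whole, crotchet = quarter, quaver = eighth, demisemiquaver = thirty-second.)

5

One bar of 5/4 = 10 eighth notes.
Working in eighth notes: quaver tied to crotchet (quaver + crotchet) = 3; a full quarter-note triplet (3 notes) (three triplet quarters span one half) = 4; quaver = 1; a full quarter-note triplet (3 notes) (three triplet quarters span one half) = 4; semibreve = 8; semibreve = 8; semibreve = 8; semibreve = 8; quaver = 1.
Sum: 3 + 4 + 1 + 4 + 8 + 8 + 8 + 8 + 1 = 45.
45 ÷ 10 = 4 complete bars with 5 eighth notes remaining.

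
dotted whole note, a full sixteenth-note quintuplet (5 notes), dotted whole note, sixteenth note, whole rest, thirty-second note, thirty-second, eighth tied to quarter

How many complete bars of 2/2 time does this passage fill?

One bar of 2/2 = 32 thirty-second notes.
In thirty-second notes: dotted whole note = 48; a full sixteenth-note quintuplet (5 notes) (five quintuplet sixteenths span one quarter) = 8; dotted whole note = 48; sixteenth note = 2; whole rest = 32; thirty-second note = 1; thirty-second = 1; eighth tied to quarter (eighth + quarter) = 12.
Sum: 48 + 8 + 48 + 2 + 32 + 1 + 1 + 12 = 152.
152 ÷ 32 = 4 complete bars with 24 left over.

4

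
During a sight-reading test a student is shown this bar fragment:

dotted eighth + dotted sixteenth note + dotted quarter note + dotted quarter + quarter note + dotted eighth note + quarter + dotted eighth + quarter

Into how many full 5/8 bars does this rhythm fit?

3

One bar of 5/8 = 20 thirty-second notes.
Express everything in thirty-second notes: dotted eighth = 6; dotted sixteenth note = 3; dotted quarter note = 12; dotted quarter = 12; quarter note = 8; dotted eighth note = 6; quarter = 8; dotted eighth = 6; quarter = 8.
Sum: 6 + 3 + 12 + 12 + 8 + 6 + 8 + 6 + 8 = 69.
69 ÷ 20 = 3 complete bars with 9 left over.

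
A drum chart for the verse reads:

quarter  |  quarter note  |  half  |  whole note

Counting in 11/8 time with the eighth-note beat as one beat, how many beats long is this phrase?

16

One eighth-note beat = 2 sixteenth notes.
Convert each value to sixteenth notes: quarter = 4; quarter note = 4; half = 8; whole note = 16.
Altogether 4 + 4 + 8 + 16 = 32.
32 ÷ 2 = 16 beats.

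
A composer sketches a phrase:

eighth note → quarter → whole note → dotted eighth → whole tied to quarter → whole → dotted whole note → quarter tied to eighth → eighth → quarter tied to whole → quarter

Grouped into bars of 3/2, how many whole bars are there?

One bar of 3/2 = 24 sixteenth notes.
Each duration in sixteenth notes: eighth note = 2; quarter = 4; whole note = 16; dotted eighth = 3; whole tied to quarter (whole + quarter) = 20; whole = 16; dotted whole note = 24; quarter tied to eighth (quarter + eighth) = 6; eighth = 2; quarter tied to whole (quarter + whole) = 20; quarter = 4.
Sum: 2 + 4 + 16 + 3 + 20 + 16 + 24 + 6 + 2 + 20 + 4 = 117.
117 ÷ 24 = 4 complete bars with 21 left over.

4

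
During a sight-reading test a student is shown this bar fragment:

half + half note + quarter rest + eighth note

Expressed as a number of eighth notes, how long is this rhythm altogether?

11

Express everything in eighth notes: half = 4; half note = 4; quarter rest = 2; eighth note = 1.
Altogether 4 + 4 + 2 + 1 = 11 eighth notes.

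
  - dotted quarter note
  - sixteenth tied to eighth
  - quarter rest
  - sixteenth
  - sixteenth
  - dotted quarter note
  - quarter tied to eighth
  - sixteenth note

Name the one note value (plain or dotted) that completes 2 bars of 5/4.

dotted half note

2 bars of 5/4 = 40 sixteenth notes.
Each duration in sixteenth notes: dotted quarter note = 6; sixteenth tied to eighth (sixteenth + eighth) = 3; quarter rest = 4; sixteenth = 1; sixteenth = 1; dotted quarter note = 6; quarter tied to eighth (quarter + eighth) = 6; sixteenth note = 1.
Sum: 6 + 3 + 4 + 1 + 1 + 6 + 6 + 1 = 28.
Remaining: 40 − 28 = 12 sixteenth notes, which is a dotted half note.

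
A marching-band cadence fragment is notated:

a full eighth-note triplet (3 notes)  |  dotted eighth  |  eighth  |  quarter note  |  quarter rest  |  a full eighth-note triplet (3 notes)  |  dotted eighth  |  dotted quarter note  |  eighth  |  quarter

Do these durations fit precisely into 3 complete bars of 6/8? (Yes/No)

One bar of 6/8 = 12 sixteenth notes, so 3 bars = 36.
In sixteenth notes: a full eighth-note triplet (3 notes) (three triplet eighths span one quarter) = 4; dotted eighth = 3; eighth = 2; quarter note = 4; quarter rest = 4; a full eighth-note triplet (3 notes) (three triplet eighths span one quarter) = 4; dotted eighth = 3; dotted quarter note = 6; eighth = 2; quarter = 4.
Total: 4 + 3 + 2 + 4 + 4 + 4 + 3 + 6 + 2 + 4 = 36.
36 equals 36, so the answer is Yes.

Yes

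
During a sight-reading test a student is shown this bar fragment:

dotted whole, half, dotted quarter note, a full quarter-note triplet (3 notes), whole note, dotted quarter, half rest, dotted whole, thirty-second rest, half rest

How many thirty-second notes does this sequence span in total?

Convert each value to thirty-second notes: dotted whole = 48; half = 16; dotted quarter note = 12; a full quarter-note triplet (3 notes) (three triplet quarters span one half) = 16; whole note = 32; dotted quarter = 12; half rest = 16; dotted whole = 48; thirty-second rest = 1; half rest = 16.
Total: 48 + 16 + 12 + 16 + 32 + 12 + 16 + 48 + 1 + 16 = 217 thirty-second notes.

217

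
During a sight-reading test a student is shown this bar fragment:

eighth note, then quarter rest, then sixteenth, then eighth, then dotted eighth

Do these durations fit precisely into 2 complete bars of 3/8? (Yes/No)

Yes

One bar of 3/8 = 6 sixteenth notes, so 2 bars = 12.
In sixteenth notes: eighth note = 2; quarter rest = 4; sixteenth = 1; eighth = 2; dotted eighth = 3.
Total: 2 + 4 + 1 + 2 + 3 = 12.
12 equals 12, so the answer is Yes.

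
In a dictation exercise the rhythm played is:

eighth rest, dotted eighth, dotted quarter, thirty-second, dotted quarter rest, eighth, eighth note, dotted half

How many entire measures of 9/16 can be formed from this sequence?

One bar of 9/16 = 18 thirty-second notes.
Convert each value to thirty-second notes: eighth rest = 4; dotted eighth = 6; dotted quarter = 12; thirty-second = 1; dotted quarter rest = 12; eighth = 4; eighth note = 4; dotted half = 24.
Adding: 4 + 6 + 12 + 1 + 12 + 4 + 4 + 24 = 67.
67 ÷ 18 = 3 complete bars with 13 left over.

3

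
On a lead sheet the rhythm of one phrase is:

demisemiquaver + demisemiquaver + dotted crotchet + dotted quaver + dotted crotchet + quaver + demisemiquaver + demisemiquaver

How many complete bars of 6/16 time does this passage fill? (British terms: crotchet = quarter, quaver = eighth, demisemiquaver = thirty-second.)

One bar of 6/16 = 12 thirty-second notes.
Each duration in thirty-second notes: demisemiquaver = 1; demisemiquaver = 1; dotted crotchet = 12; dotted quaver = 6; dotted crotchet = 12; quaver = 4; demisemiquaver = 1; demisemiquaver = 1.
Sum: 1 + 1 + 12 + 6 + 12 + 4 + 1 + 1 = 38.
38 ÷ 12 = 3 complete bars with 2 left over.

3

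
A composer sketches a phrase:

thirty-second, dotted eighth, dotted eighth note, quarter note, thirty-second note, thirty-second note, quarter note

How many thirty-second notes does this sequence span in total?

Each duration in thirty-second notes: thirty-second = 1; dotted eighth = 6; dotted eighth note = 6; quarter note = 8; thirty-second note = 1; thirty-second note = 1; quarter note = 8.
Altogether 1 + 6 + 6 + 8 + 1 + 1 + 8 = 31 thirty-second notes.

31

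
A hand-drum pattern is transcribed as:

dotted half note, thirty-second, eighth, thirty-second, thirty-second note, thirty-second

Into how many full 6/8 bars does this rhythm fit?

One bar of 6/8 = 24 thirty-second notes.
Each duration in thirty-second notes: dotted half note = 24; thirty-second = 1; eighth = 4; thirty-second = 1; thirty-second note = 1; thirty-second = 1.
Altogether 24 + 1 + 4 + 1 + 1 + 1 = 32.
32 ÷ 24 = 1 complete bar with 8 left over.

1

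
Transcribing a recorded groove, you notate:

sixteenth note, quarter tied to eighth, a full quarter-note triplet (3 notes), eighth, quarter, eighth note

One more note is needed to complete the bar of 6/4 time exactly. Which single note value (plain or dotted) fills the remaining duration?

The bar of 6/4 = 24 sixteenth notes.
Working in sixteenth notes: sixteenth note = 1; quarter tied to eighth (quarter + eighth) = 6; a full quarter-note triplet (3 notes) (three triplet quarters span one half) = 8; eighth = 2; quarter = 4; eighth note = 2.
Altogether 1 + 6 + 8 + 2 + 4 + 2 = 23.
Remaining: 24 − 23 = 1 sixteenth note, which is a sixteenth note.

sixteenth note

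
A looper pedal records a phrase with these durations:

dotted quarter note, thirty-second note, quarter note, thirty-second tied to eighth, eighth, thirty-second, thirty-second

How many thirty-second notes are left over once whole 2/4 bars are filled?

0

One bar of 2/4 = 16 thirty-second notes.
Each duration in thirty-second notes: dotted quarter note = 12; thirty-second note = 1; quarter note = 8; thirty-second tied to eighth (thirty-second + eighth) = 5; eighth = 4; thirty-second = 1; thirty-second = 1.
Adding: 12 + 1 + 8 + 5 + 4 + 1 + 1 = 32.
32 ÷ 16 = 2 complete bars with 0 thirty-second notes remaining.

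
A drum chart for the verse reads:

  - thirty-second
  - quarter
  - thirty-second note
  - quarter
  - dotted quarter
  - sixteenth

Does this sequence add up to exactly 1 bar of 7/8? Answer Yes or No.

One bar of 7/8 = 28 thirty-second notes.
Each duration in thirty-second notes: thirty-second = 1; quarter = 8; thirty-second note = 1; quarter = 8; dotted quarter = 12; sixteenth = 2.
Altogether 1 + 8 + 1 + 8 + 12 + 2 = 32.
32 exceeds 28, so the answer is No.

No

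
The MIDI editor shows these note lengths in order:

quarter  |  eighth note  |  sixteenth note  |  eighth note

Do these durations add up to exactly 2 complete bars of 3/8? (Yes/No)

One bar of 3/8 = 6 sixteenth notes, so 2 bars = 12.
Working in sixteenth notes: quarter = 4; eighth note = 2; sixteenth note = 1; eighth note = 2.
Sum: 4 + 2 + 1 + 2 = 9.
9 falls short of 12, so the answer is No.

No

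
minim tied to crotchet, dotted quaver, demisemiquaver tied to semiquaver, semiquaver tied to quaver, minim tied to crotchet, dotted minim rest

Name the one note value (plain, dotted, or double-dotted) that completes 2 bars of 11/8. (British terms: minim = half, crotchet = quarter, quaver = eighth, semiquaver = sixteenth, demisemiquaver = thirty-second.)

thirty-second note

2 bars of 11/8 = 88 thirty-second notes.
Convert each value to thirty-second notes: minim tied to crotchet (minim + crotchet) = 24; dotted quaver = 6; demisemiquaver tied to semiquaver (demisemiquaver + semiquaver) = 3; semiquaver tied to quaver (semiquaver + quaver) = 6; minim tied to crotchet (minim + crotchet) = 24; dotted minim rest = 24.
Altogether 24 + 6 + 3 + 6 + 24 + 24 = 87.
Remaining: 88 − 87 = 1 thirty-second note, which is a thirty-second note.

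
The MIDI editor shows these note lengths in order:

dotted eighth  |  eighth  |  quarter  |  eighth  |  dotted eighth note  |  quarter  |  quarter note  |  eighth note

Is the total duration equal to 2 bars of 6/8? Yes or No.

Yes

One bar of 6/8 = 12 sixteenth notes, so 2 bars = 24.
Working in sixteenth notes: dotted eighth = 3; eighth = 2; quarter = 4; eighth = 2; dotted eighth note = 3; quarter = 4; quarter note = 4; eighth note = 2.
Adding: 3 + 2 + 4 + 2 + 3 + 4 + 4 + 2 = 24.
24 equals 24, so the answer is Yes.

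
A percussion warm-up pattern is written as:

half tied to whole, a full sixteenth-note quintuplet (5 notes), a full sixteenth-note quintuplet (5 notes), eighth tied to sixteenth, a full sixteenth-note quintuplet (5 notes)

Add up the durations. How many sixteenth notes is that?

In sixteenth notes: half tied to whole (half + whole) = 24; a full sixteenth-note quintuplet (5 notes) (five quintuplet sixteenths span one quarter) = 4; a full sixteenth-note quintuplet (5 notes) (five quintuplet sixteenths span one quarter) = 4; eighth tied to sixteenth (eighth + sixteenth) = 3; a full sixteenth-note quintuplet (5 notes) (five quintuplet sixteenths span one quarter) = 4.
Altogether 24 + 4 + 4 + 3 + 4 = 39 sixteenth notes.

39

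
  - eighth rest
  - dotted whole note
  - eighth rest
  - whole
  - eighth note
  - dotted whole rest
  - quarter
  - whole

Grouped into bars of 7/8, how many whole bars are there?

6

One bar of 7/8 = 7 eighth notes.
Convert each value to eighth notes: eighth rest = 1; dotted whole note = 12; eighth rest = 1; whole = 8; eighth note = 1; dotted whole rest = 12; quarter = 2; whole = 8.
Sum: 1 + 12 + 1 + 8 + 1 + 12 + 2 + 8 = 45.
45 ÷ 7 = 6 complete bars with 3 left over.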